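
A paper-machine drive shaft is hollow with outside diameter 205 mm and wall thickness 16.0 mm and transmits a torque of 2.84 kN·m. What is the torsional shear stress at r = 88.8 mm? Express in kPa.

2950 kPa

J = π(d_o⁴ − d_i⁴)/32 = π(0.205⁴ − 0.173⁴)/32 = 8.545×10^-5 m⁴.
Shear stress varies linearly with radius: τ = T·r/J = 2840 × 0.0888 / 8.545×10^-5 = 2.951×10^6 Pa.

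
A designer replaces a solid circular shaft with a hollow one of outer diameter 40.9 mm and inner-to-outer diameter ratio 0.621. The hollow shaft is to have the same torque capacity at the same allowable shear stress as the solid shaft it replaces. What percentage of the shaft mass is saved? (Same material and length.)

31.6 %

Equal τ_max and T ⇒ the solid shaft needs d_s³ = d_o³(1−k⁴), so d_s = 40.9·(1−0.621⁴)^(1/3) = 38.76 mm.
Area ratio A_h/A_s = d_o²(1−k²)/d_s² = (1−k²)/(1−k⁴)^(2/3) = 0.6840.
Mass saving = 1 − 0.6840 = 31.6 %.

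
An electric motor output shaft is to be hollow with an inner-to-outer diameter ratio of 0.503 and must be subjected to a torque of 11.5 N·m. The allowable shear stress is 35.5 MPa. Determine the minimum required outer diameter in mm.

12.1 mm

For a hollow shaft with d_i/d_o = 0.503: τ_max = 16T/(π d_o³ (1−k⁴)), so d_o = [16T/(π τ_allow (1−k⁴))]^(1/3) = [16·11.50/(π·3.55×10^7·0.9360)]^(1/3) = 0.01208 m.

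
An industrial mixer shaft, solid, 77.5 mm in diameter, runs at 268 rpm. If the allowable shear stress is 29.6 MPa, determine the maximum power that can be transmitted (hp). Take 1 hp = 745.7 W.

J = πd⁴/32 = π(0.0775)⁴/32 = 3.542×10^-6 m⁴.
T_max = τ_allow·J/r = 2.96×10^7 × 3.542×10^-6 / 0.0387 = 2705 N·m.
ω = 2π·268/60 = 28.06 rad/s, so P_max = T_max·ω = 7.593×10^4 W.

102 hp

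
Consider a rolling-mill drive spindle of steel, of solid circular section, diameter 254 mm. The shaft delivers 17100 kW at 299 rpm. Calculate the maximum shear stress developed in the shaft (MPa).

ω = 2π·299/60 = 31.31 rad/s, so T = P/ω = 17100×10³ / 31.31 = 546100 N·m.
J = πd⁴/32 = π(0.254)⁴/32 = 4.086×10^-4 m⁴.
τ_max = T·r/J = 546100 × 0.127 / 4.086×10^-4 = 1.697×10^8 Pa.

170 MPa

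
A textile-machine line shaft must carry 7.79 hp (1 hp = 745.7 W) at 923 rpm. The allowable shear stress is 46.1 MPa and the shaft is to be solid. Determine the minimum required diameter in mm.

18.8 mm

ω = 2π·923/60 = 96.66 rad/s, so T = P/ω = 7.79×745.7 / 96.66 = 60.10 N·m.
For a solid shaft τ_max = 16T/(πd³), so d = (16T/(π τ_allow))^(1/3) = (16·60.10/(π·4.61×10^7))^(1/3) = 0.01880 m.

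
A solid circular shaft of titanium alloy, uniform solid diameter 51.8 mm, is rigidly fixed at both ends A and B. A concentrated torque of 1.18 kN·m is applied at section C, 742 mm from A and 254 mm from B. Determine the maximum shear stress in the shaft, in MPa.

32.2 MPa

With uniform GJ and both ends fixed, compatibility θ_AC = θ_CB gives T_A·a = T_B·b, together with T_A + T_B = T₀.
T_A = T₀·b/(a+b) = 1180·254/996.0 = 300.9 N·m; T_B = 879.1 N·m.
τ in each portion: τ_AC = 1.10×10^7 Pa, τ_CB = 3.22×10^7 Pa; maximum is in CB.
τ_max = T_CB·r/J = 879.1·0.0259/7.07×10^-7 = 3.221×10^7 Pa.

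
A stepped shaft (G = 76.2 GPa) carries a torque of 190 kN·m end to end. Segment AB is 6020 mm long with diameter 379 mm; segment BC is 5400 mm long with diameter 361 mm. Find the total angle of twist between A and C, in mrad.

J_AB = π(0.379)⁴/32 = 2.03×10^-3 m⁴; J_BC = π(0.361)⁴/32 = 1.67×10^-3 m⁴.
θ = (T/G)·Σ L_i/J_i = (190000/76.2×10⁹)·(6.02/2.03×10^-3 + 5.40/1.67×10^-3) = 0.01549 rad.

15.5 mrad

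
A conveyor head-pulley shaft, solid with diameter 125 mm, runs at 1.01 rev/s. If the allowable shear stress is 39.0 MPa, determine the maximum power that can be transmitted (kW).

J = πd⁴/32 = π(0.125)⁴/32 = 2.397×10^-5 m⁴.
T_max = τ_allow·J/r = 3.90×10^7 × 2.397×10^-5 / 0.0625 = 14960 N·m.
ω = 2π·1.01 = 6.346 rad/s, so P_max = T_max·ω = 9.491×10^4 W.

94.9 kW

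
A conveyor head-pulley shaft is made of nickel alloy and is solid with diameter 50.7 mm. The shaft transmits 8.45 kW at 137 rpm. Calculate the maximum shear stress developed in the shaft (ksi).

3.34 ksi

ω = 2π·137/60 = 14.35 rad/s, so T = P/ω = 8.45×10³ / 14.35 = 589.0 N·m.
J = πd⁴/32 = π(0.0507)⁴/32 = 6.487×10^-7 m⁴.
τ_max = T·r/J = 589.0 × 0.0254 / 6.487×10^-7 = 2.302×10^7 Pa.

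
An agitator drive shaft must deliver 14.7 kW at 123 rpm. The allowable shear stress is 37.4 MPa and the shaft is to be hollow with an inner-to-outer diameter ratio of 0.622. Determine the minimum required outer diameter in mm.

56.8 mm

ω = 2π·123/60 = 12.88 rad/s, so T = P/ω = 14.7×10³ / 12.88 = 1141 N·m.
For a hollow shaft with d_i/d_o = 0.622: τ_max = 16T/(π d_o³ (1−k⁴)), so d_o = [16T/(π τ_allow (1−k⁴))]^(1/3) = [16·1141/(π·3.74×10^7·0.8503)]^(1/3) = 0.05675 m.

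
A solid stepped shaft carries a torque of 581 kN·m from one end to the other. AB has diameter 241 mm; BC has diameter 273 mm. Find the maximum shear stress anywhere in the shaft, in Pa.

2.11e8 Pa

Under the same torque, τ_max = 16T/(πd³) is largest where d is smallest — segment AB (d = 241 mm).
τ_max = 16·581000/(π·(0.241)³) = 2.114×10^8 Pa.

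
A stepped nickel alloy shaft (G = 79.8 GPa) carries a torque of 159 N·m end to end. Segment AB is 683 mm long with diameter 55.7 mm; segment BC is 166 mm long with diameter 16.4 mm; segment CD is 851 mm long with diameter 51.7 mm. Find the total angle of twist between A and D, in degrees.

2.89°

J_AB = π(0.0557)⁴/32 = 9.45×10^-7 m⁴; J_BC = π(0.0164)⁴/32 = 7.10×10^-9 m⁴; J_CD = π(0.0517)⁴/32 = 7.01×10^-7 m⁴.
θ = (T/G)·Σ L_i/J_i = (159.0/79.8×10⁹)·(0.683/9.45×10^-7 + 0.166/7.10×10^-9 + 0.851/7.01×10^-7) = 0.05043 rad.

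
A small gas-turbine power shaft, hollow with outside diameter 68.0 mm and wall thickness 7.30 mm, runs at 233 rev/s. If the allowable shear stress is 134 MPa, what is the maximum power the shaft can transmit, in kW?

7510 kW

J = π(d_o⁴ − d_i⁴)/32 = π(0.0680⁴ − 0.0534⁴)/32 = 1.301×10^-6 m⁴.
T_max = τ_allow·J/r = 1.34×10^8 × 1.301×10^-6 / 0.0340 = 5127 N·m.
ω = 2π·233 = 1464 rad/s, so P_max = T_max·ω = 7.505×10^6 W.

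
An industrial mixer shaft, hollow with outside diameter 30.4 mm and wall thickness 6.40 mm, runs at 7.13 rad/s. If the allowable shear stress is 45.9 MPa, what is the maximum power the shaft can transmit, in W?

1600 W

J = π(d_o⁴ − d_i⁴)/32 = π(0.0304⁴ − 0.0176⁴)/32 = 7.443×10^-8 m⁴.
T_max = τ_allow·J/r = 4.59×10^7 × 7.443×10^-8 / 0.0152 = 224.8 N·m.
ω = 7.13 rad/s, so P_max = T_max·ω = 1602 W.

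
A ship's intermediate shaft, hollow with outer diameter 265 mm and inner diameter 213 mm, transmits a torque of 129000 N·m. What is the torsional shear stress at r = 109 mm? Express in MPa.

49.8 MPa

J = π(d_o⁴ − d_i⁴)/32 = π(0.265⁴ − 0.213⁴)/32 = 2.821×10^-4 m⁴.
Shear stress varies linearly with radius: τ = T·r/J = 129000 × 0.109 / 2.821×10^-4 = 4.985×10^7 Pa.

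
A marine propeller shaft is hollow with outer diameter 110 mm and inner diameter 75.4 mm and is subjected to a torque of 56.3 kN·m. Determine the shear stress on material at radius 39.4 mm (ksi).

J = π(d_o⁴ − d_i⁴)/32 = π(0.110⁴ − 0.0754⁴)/32 = 1.120×10^-5 m⁴.
Shear stress varies linearly with radius: τ = T·r/J = 56300 × 0.0394 / 1.120×10^-5 = 1.980×10^8 Pa.

28.7 ksi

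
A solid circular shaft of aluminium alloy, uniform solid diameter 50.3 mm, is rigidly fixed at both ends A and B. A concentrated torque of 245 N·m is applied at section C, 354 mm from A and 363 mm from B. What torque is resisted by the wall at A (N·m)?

124 N·m

With uniform GJ and both ends fixed, compatibility θ_AC = θ_CB gives T_A·a = T_B·b, together with T_A + T_B = T₀.
T_A = T₀·b/(a+b) = 245.0·363/717.0 = 124.0 N·m; T_B = 121.0 N·m.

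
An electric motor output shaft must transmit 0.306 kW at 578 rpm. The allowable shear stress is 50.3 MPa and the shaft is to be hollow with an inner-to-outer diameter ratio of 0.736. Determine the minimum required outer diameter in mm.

ω = 2π·578/60 = 60.53 rad/s, so T = P/ω = 0.306×10³ / 60.53 = 5.056 N·m.
For a hollow shaft with d_i/d_o = 0.736: τ_max = 16T/(π d_o³ (1−k⁴)), so d_o = [16T/(π τ_allow (1−k⁴))]^(1/3) = [16·5.056/(π·5.03×10^7·0.7066)]^(1/3) = 0.008981 m.

8.98 mm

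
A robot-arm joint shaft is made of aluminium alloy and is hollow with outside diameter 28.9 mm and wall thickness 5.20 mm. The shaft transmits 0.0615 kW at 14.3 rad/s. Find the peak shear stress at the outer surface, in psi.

158 psi

ω = 14.3 rad/s, so T = P/ω = 0.0615×10³ / 14.30 = 4.301 N·m.
J = π(d_o⁴ − d_i⁴)/32 = π(0.0289⁴ − 0.0185⁴)/32 = 5.698×10^-8 m⁴.
τ_max = T·r/J = 4.301 × 0.0144 / 5.698×10^-8 = 1.091×10^6 Pa.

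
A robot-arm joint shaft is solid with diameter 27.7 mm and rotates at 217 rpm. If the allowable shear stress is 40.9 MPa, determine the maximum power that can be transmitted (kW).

J = πd⁴/32 = π(0.0277)⁴/32 = 5.780×10^-8 m⁴.
T_max = τ_allow·J/r = 4.09×10^7 × 5.780×10^-8 / 0.0138 = 170.7 N·m.
ω = 2π·217/60 = 22.72 rad/s, so P_max = T_max·ω = 3879 W.

3.88 kW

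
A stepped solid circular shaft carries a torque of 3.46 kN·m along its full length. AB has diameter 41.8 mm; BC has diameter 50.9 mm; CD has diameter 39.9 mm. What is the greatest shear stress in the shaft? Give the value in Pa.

Under the same torque, τ_max = 16T/(πd³) is largest where d is smallest — segment CD (d = 39.9 mm).
τ_max = 16·3460/(π·(0.0399)³) = 2.774×10^8 Pa.

2.77e8 Pa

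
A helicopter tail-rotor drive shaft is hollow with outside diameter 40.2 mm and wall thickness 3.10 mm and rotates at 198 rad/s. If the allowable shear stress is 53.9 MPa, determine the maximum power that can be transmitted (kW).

66.5 kW

J = π(d_o⁴ − d_i⁴)/32 = π(0.0402⁴ − 0.0340⁴)/32 = 1.252×10^-7 m⁴.
T_max = τ_allow·J/r = 5.39×10^7 × 1.252×10^-7 / 0.0201 = 335.7 N·m.
ω = 198 rad/s, so P_max = T_max·ω = 6.647×10^4 W.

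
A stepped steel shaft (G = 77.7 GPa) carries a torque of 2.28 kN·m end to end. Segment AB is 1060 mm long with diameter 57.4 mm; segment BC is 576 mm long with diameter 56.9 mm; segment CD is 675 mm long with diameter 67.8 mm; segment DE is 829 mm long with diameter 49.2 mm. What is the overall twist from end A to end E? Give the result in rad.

0.0974 rad

J_AB = π(0.0574)⁴/32 = 1.07×10^-6 m⁴; J_BC = π(0.0569)⁴/32 = 1.03×10^-6 m⁴; J_CD = π(0.0678)⁴/32 = 2.07×10^-6 m⁴; J_DE = π(0.0492)⁴/32 = 5.75×10^-7 m⁴.
θ = (T/G)·Σ L_i/J_i = (2280/77.7×10⁹)·(1.06/1.07×10^-6 + 0.576/1.03×10^-6 + 0.675/2.07×10^-6 + 0.829/5.75×10^-7) = 0.09744 rad.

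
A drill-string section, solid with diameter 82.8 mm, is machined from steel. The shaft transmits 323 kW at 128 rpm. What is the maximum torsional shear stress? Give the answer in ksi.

31.4 ksi

ω = 2π·128/60 = 13.40 rad/s, so T = P/ω = 323×10³ / 13.40 = 24100 N·m.
J = πd⁴/32 = π(0.0828)⁴/32 = 4.614×10^-6 m⁴.
τ_max = T·r/J = 24100 × 0.0414 / 4.614×10^-6 = 2.162×10^8 Pa.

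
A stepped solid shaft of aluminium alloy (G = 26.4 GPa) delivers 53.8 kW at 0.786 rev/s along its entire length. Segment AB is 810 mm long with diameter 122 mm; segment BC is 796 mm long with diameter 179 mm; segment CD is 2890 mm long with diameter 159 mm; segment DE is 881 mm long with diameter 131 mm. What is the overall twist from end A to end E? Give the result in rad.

ω = 2π·0.786 = 4.939 rad/s, so T = P/ω = 53.8×10³ / 4.939 = 10890 N·m.
J_AB = π(0.122)⁴/32 = 2.17×10^-5 m⁴; J_BC = π(0.179)⁴/32 = 1.01×10^-4 m⁴; J_CD = π(0.159)⁴/32 = 6.27×10^-5 m⁴; J_DE = π(0.131)⁴/32 = 2.89×10^-5 m⁴.
θ = (T/G)·Σ L_i/J_i = (10890/26.4×10⁹)·(0.810/2.17×10^-5 + 0.796/1.01×10^-4 + 2.89/6.27×10^-5 + 0.881/2.89×10^-5) = 0.05021 rad.

0.0502 rad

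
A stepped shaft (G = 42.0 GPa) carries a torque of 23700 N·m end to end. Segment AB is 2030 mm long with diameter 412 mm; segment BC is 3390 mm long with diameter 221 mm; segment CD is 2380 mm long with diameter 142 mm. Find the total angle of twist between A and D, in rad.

J_AB = π(0.412)⁴/32 = 2.83×10^-3 m⁴; J_BC = π(0.221)⁴/32 = 2.34×10^-4 m⁴; J_CD = π(0.142)⁴/32 = 3.99×10^-5 m⁴.
θ = (T/G)·Σ L_i/J_i = (23700/42.0×10⁹)·(2.03/2.83×10^-3 + 3.39/2.34×10^-4 + 2.38/3.99×10^-5) = 0.04222 rad.

0.0422 rad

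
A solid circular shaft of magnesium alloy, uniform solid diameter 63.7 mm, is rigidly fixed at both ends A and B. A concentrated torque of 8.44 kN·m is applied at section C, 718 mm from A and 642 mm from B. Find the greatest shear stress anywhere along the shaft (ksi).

With uniform GJ and both ends fixed, compatibility θ_AC = θ_CB gives T_A·a = T_B·b, together with T_A + T_B = T₀.
T_A = T₀·b/(a+b) = 8440·642/1360 = 3984 N·m; T_B = 4456 N·m.
τ in each portion: τ_AC = 7.85×10^7 Pa, τ_CB = 8.78×10^7 Pa; maximum is in CB.
τ_max = T_CB·r/J = 4456·0.0319/1.62×10^-6 = 8.780×10^7 Pa.

12.7 ksi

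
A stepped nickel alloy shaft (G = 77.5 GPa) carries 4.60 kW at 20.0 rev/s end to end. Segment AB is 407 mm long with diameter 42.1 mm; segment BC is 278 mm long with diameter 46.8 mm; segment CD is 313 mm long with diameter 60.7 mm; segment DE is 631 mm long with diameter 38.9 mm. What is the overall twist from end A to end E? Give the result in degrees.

0.134°

ω = 2π·20.0 = 125.7 rad/s, so T = P/ω = 4.60×10³ / 125.7 = 36.61 N·m.
J_AB = π(0.0421)⁴/32 = 3.08×10^-7 m⁴; J_BC = π(0.0468)⁴/32 = 4.71×10^-7 m⁴; J_CD = π(0.0607)⁴/32 = 1.33×10^-6 m⁴; J_DE = π(0.0389)⁴/32 = 2.25×10^-7 m⁴.
θ = (T/G)·Σ L_i/J_i = (36.61/77.5×10⁹)·(0.407/3.08×10^-7 + 0.278/4.71×10^-7 + 0.313/1.33×10^-6 + 0.631/2.25×10^-7) = 2.339×10^-3 rad.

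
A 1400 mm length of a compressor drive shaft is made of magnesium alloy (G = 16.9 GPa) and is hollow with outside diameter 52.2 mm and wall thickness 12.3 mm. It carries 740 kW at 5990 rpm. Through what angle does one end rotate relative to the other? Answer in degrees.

8.33°

ω = 2π·5990/60 = 627.3 rad/s, so T = P/ω = 740×10³ / 627.3 = 1180 N·m.
J = π(d_o⁴ − d_i⁴)/32 = π(0.0522⁴ − 0.0276⁴)/32 = 6.720×10^-7 m⁴.
θ = T·L/(G·J) = 1180 × 1.40 / (16.9×10⁹ × 6.720×10^-7) = 0.1454 rad.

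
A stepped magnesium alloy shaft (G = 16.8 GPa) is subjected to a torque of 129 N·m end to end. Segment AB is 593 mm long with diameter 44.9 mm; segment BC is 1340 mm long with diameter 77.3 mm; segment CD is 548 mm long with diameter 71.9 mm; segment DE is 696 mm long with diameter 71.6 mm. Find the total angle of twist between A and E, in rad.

0.0180 rad

J_AB = π(0.0449)⁴/32 = 3.99×10^-7 m⁴; J_BC = π(0.0773)⁴/32 = 3.51×10^-6 m⁴; J_CD = π(0.0719)⁴/32 = 2.62×10^-6 m⁴; J_DE = π(0.0716)⁴/32 = 2.58×10^-6 m⁴.
θ = (T/G)·Σ L_i/J_i = (129.0/16.8×10⁹)·(0.593/3.99×10^-7 + 1.34/3.51×10^-6 + 0.548/2.62×10^-6 + 0.696/2.58×10^-6) = 0.01802 rad.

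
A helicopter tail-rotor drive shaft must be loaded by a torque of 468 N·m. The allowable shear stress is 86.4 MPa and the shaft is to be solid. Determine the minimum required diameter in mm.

30.2 mm

For a solid shaft τ_max = 16T/(πd³), so d = (16T/(π τ_allow))^(1/3) = (16·468.0/(π·8.64×10^7))^(1/3) = 0.03022 m.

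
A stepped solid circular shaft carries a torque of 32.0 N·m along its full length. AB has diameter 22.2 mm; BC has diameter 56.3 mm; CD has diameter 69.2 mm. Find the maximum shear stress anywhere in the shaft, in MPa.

14.9 MPa

Under the same torque, τ_max = 16T/(πd³) is largest where d is smallest — segment AB (d = 22.2 mm).
τ_max = 16·32.00/(π·(0.0222)³) = 1.490×10^7 Pa.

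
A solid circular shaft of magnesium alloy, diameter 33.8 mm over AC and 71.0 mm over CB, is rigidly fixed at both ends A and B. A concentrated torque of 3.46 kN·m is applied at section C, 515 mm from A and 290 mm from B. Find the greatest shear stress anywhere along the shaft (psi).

Compatibility: T_A·a/J_AC = T_B·b/J_CB with T_A + T_B = T₀.
J_AC = 1.28×10^-7 m⁴, J_CB = 2.49×10^-6 m⁴, so T_A = T₀·(J_AC/a)/((J_AC/a)+(J_CB/b)) = 97.26 N·m, T_B = 3363 N·m.
τ in each portion: τ_AC = 1.28×10^7 Pa, τ_CB = 4.79×10^7 Pa; maximum is in CB.
τ_max = T_CB·r/J = 3363·0.0355/2.49×10^-6 = 4.785×10^7 Pa.

6940 psi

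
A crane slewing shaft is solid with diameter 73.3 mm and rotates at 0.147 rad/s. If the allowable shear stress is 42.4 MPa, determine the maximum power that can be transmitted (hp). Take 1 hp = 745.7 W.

J = πd⁴/32 = π(0.0733)⁴/32 = 2.834×10^-6 m⁴.
T_max = τ_allow·J/r = 4.24×10^7 × 2.834×10^-6 / 0.0367 = 3279 N·m.
ω = 0.147 rad/s, so P_max = T_max·ω = 482.0 W.

0.646 hp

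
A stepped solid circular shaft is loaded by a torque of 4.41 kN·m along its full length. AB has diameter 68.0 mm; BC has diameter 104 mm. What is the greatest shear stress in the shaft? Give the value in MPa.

71.4 MPa

Under the same torque, τ_max = 16T/(πd³) is largest where d is smallest — segment AB (d = 68.0 mm).
τ_max = 16·4410/(π·(0.0680)³) = 7.143×10^7 Pa.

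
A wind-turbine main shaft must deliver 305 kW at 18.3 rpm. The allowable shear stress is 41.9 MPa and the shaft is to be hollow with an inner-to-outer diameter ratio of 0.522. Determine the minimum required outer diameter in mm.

275 mm

ω = 2π·18.3/60 = 1.916 rad/s, so T = P/ω = 305×10³ / 1.916 = 159200 N·m.
For a hollow shaft with d_i/d_o = 0.522: τ_max = 16T/(π d_o³ (1−k⁴)), so d_o = [16T/(π τ_allow (1−k⁴))]^(1/3) = [16·159200/(π·4.19×10^7·0.9258)]^(1/3) = 0.2754 m.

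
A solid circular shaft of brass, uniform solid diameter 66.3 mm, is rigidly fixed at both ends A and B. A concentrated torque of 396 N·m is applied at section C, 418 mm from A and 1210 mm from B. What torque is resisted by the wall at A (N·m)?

With uniform GJ and both ends fixed, compatibility θ_AC = θ_CB gives T_A·a = T_B·b, together with T_A + T_B = T₀.
T_A = T₀·b/(a+b) = 396.0·1210/1628 = 294.3 N·m; T_B = 101.7 N·m.

294 N·m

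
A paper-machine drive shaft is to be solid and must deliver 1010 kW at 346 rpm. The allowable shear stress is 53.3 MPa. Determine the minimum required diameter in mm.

ω = 2π·346/60 = 36.23 rad/s, so T = P/ω = 1010×10³ / 36.23 = 27880 N·m.
For a solid shaft τ_max = 16T/(πd³), so d = (16T/(π τ_allow))^(1/3) = (16·27880/(π·5.33×10^7))^(1/3) = 0.1386 m.

139 mm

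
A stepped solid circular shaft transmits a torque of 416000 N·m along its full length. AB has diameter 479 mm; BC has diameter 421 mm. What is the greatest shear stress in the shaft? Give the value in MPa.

28.4 MPa

Under the same torque, τ_max = 16T/(πd³) is largest where d is smallest — segment BC (d = 421 mm).
τ_max = 16·416000/(π·(0.421)³) = 2.839×10^7 Pa.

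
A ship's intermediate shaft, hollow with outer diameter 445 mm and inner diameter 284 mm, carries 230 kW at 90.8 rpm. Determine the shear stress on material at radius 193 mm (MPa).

1.45 MPa

ω = 2π·90.8/60 = 9.509 rad/s, so T = P/ω = 230×10³ / 9.509 = 24190 N·m.
J = π(d_o⁴ − d_i⁴)/32 = π(0.445⁴ − 0.284⁴)/32 = 3.211×10^-3 m⁴.
Shear stress varies linearly with radius: τ = T·r/J = 24190 × 0.193 / 3.211×10^-3 = 1.454×10^6 Pa.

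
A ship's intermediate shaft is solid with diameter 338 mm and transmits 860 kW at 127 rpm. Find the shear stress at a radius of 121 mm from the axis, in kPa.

ω = 2π·127/60 = 13.30 rad/s, so T = P/ω = 860×10³ / 13.30 = 64660 N·m.
J = πd⁴/32 = π(0.338)⁴/32 = 1.281×10^-3 m⁴.
Shear stress varies linearly with radius: τ = T·r/J = 64660 × 0.121 / 1.281×10^-3 = 6.106×10^6 Pa.

6110 kPa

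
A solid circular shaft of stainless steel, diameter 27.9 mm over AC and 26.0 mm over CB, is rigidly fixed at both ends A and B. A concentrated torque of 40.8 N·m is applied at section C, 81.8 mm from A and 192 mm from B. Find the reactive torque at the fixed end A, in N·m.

Compatibility: T_A·a/J_AC = T_B·b/J_CB with T_A + T_B = T₀.
J_AC = 5.95×10^-8 m⁴, J_CB = 4.49×10^-8 m⁴, so T_A = T₀·(J_AC/a)/((J_AC/a)+(J_CB/b)) = 30.88 N·m, T_B = 9.922 N·m.

30.9 N·m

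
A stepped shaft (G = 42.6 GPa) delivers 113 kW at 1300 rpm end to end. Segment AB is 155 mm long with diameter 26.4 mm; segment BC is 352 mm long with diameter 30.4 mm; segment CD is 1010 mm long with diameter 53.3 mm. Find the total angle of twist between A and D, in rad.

0.170 rad

ω = 2π·1300/60 = 136.1 rad/s, so T = P/ω = 113×10³ / 136.1 = 830.1 N·m.
J_AB = π(0.0264)⁴/32 = 4.77×10^-8 m⁴; J_BC = π(0.0304)⁴/32 = 8.38×10^-8 m⁴; J_CD = π(0.0533)⁴/32 = 7.92×10^-7 m⁴.
θ = (T/G)·Σ L_i/J_i = (830.1/42.6×10⁹)·(0.155/4.77×10^-8 + 0.352/8.38×10^-8 + 1.01/7.92×10^-7) = 0.1700 rad.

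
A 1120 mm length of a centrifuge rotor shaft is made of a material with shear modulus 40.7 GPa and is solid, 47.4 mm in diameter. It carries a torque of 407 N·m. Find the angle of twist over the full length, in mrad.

J = πd⁴/32 = π(0.0474)⁴/32 = 4.956×10^-7 m⁴.
θ = T·L/(G·J) = 407.0 × 1.12 / (40.7×10⁹ × 4.956×10^-7) = 0.02260 rad.

22.6 mrad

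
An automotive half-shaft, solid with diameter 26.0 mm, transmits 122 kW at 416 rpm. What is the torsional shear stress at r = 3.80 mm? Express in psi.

ω = 2π·416/60 = 43.56 rad/s, so T = P/ω = 122×10³ / 43.56 = 2801 N·m.
J = πd⁴/32 = π(0.0260)⁴/32 = 4.486×10^-8 m⁴.
Shear stress varies linearly with radius: τ = T·r/J = 2801 × 0.00380 / 4.486×10^-8 = 2.372×10^8 Pa.

34400 psi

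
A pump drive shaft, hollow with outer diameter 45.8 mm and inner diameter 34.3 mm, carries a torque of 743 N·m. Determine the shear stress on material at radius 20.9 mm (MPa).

52.4 MPa

J = π(d_o⁴ − d_i⁴)/32 = π(0.0458⁴ − 0.0343⁴)/32 = 2.961×10^-7 m⁴.
Shear stress varies linearly with radius: τ = T·r/J = 743.0 × 0.0209 / 2.961×10^-7 = 5.245×10^7 Pa.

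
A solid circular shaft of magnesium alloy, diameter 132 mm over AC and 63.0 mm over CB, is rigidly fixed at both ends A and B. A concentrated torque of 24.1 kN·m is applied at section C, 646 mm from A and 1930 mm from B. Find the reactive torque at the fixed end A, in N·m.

23700 N·m

Compatibility: T_A·a/J_AC = T_B·b/J_CB with T_A + T_B = T₀.
J_AC = 2.98×10^-5 m⁴, J_CB = 1.55×10^-6 m⁴, so T_A = T₀·(J_AC/a)/((J_AC/a)+(J_CB/b)) = 23690 N·m, T_B = 411.4 N·m.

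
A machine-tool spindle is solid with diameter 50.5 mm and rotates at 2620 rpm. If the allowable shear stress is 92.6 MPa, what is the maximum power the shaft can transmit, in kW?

642 kW

J = πd⁴/32 = π(0.0505)⁴/32 = 6.385×10^-7 m⁴.
T_max = τ_allow·J/r = 9.26×10^7 × 6.385×10^-7 / 0.0253 = 2342 N·m.
ω = 2π·2620/60 = 274.4 rad/s, so P_max = T_max·ω = 6.425×10^5 W.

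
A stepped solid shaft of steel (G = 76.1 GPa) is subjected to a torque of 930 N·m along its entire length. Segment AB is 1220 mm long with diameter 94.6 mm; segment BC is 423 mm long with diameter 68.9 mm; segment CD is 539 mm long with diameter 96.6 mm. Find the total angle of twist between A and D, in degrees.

0.287°

J_AB = π(0.0946)⁴/32 = 7.86×10^-6 m⁴; J_BC = π(0.0689)⁴/32 = 2.21×10^-6 m⁴; J_CD = π(0.0966)⁴/32 = 8.55×10^-6 m⁴.
θ = (T/G)·Σ L_i/J_i = (930.0/76.1×10⁹)·(1.22/7.86×10^-6 + 0.423/2.21×10^-6 + 0.539/8.55×10^-6) = 5.003×10^-3 rad.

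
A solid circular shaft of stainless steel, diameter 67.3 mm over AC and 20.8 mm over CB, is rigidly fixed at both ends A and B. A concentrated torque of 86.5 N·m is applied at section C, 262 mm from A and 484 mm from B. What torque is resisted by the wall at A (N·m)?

Compatibility: T_A·a/J_AC = T_B·b/J_CB with T_A + T_B = T₀.
J_AC = 2.01×10^-6 m⁴, J_CB = 1.84×10^-8 m⁴, so T_A = T₀·(J_AC/a)/((J_AC/a)+(J_CB/b)) = 86.07 N·m, T_B = 0.4251 N·m.

86.1 N·m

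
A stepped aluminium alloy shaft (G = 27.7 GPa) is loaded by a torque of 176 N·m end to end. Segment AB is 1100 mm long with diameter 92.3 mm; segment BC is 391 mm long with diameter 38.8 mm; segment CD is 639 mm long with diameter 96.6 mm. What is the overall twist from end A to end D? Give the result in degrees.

J_AB = π(0.0923)⁴/32 = 7.13×10^-6 m⁴; J_BC = π(0.0388)⁴/32 = 2.22×10^-7 m⁴; J_CD = π(0.0966)⁴/32 = 8.55×10^-6 m⁴.
θ = (T/G)·Σ L_i/J_i = (176.0/27.7×10⁹)·(1.10/7.13×10^-6 + 0.391/2.22×10^-7 + 0.639/8.55×10^-6) = 0.01262 rad.

0.723°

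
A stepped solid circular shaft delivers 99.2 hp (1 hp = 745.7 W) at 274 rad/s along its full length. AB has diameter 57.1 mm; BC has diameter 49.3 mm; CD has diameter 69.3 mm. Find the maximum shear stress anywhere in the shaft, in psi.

1660 psi

ω = 274 rad/s, so T = P/ω = 99.2×745.7 / 274.0 = 270.0 N·m.
Under the same torque, τ_max = 16T/(πd³) is largest where d is smallest — segment BC (d = 49.3 mm).
τ_max = 16·270.0/(π·(0.0493)³) = 1.148×10^7 Pa.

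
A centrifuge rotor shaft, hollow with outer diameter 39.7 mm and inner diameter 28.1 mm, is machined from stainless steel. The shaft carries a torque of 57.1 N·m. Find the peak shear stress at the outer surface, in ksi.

0.900 ksi

J = π(d_o⁴ − d_i⁴)/32 = π(0.0397⁴ − 0.0281⁴)/32 = 1.827×10^-7 m⁴.
τ_max = T·r/J = 57.10 × 0.0199 / 1.827×10^-7 = 6.205×10^6 Pa.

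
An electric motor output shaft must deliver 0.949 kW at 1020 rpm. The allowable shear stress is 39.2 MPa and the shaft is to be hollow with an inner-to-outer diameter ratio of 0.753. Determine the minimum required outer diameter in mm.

11.9 mm

ω = 2π·1020/60 = 106.8 rad/s, so T = P/ω = 0.949×10³ / 106.8 = 8.885 N·m.
For a hollow shaft with d_i/d_o = 0.753: τ_max = 16T/(π d_o³ (1−k⁴)), so d_o = [16T/(π τ_allow (1−k⁴))]^(1/3) = [16·8.885/(π·3.92×10^7·0.6785)]^(1/3) = 0.01194 m.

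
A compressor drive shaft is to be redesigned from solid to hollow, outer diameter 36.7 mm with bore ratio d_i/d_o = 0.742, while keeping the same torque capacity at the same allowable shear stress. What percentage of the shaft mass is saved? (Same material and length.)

42.8 %

Equal τ_max and T ⇒ the solid shaft needs d_s³ = d_o³(1−k⁴), so d_s = 36.7·(1−0.742⁴)^(1/3) = 32.54 mm.
Area ratio A_h/A_s = d_o²(1−k²)/d_s² = (1−k²)/(1−k⁴)^(2/3) = 0.5718.
Mass saving = 1 − 0.5718 = 42.8 %.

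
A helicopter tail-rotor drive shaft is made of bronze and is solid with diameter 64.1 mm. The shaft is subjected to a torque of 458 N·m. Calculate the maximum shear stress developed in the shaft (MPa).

J = πd⁴/32 = π(0.0641)⁴/32 = 1.657×10^-6 m⁴.
τ_max = T·r/J = 458.0 × 0.0320 / 1.657×10^-6 = 8.856×10^6 Pa.

8.86 MPa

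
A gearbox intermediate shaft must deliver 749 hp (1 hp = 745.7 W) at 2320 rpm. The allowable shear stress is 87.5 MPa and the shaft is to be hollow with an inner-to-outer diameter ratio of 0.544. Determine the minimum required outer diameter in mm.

52.7 mm

ω = 2π·2320/60 = 242.9 rad/s, so T = P/ω = 749×745.7 / 242.9 = 2299 N·m.
For a hollow shaft with d_i/d_o = 0.544: τ_max = 16T/(π d_o³ (1−k⁴)), so d_o = [16T/(π τ_allow (1−k⁴))]^(1/3) = [16·2299/(π·8.75×10^7·0.9124)]^(1/3) = 0.05273 m.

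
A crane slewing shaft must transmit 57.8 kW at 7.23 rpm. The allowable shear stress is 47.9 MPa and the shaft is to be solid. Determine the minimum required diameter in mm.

ω = 2π·7.23/60 = 0.7571 rad/s, so T = P/ω = 57.8×10³ / 0.7571 = 76340 N·m.
For a solid shaft τ_max = 16T/(πd³), so d = (16T/(π τ_allow))^(1/3) = (16·76340/(π·4.79×10^7))^(1/3) = 0.2010 m.

201 mm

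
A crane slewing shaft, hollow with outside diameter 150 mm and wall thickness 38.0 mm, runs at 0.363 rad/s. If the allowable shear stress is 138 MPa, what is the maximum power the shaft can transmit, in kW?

J = π(d_o⁴ − d_i⁴)/32 = π(0.150⁴ − 0.0740⁴)/32 = 4.676×10^-5 m⁴.
T_max = τ_allow·J/r = 1.38×10^8 × 4.676×10^-5 / 0.0750 = 86030 N·m.
ω = 0.363 rad/s, so P_max = T_max·ω = 3.123×10^4 W.

31.2 kW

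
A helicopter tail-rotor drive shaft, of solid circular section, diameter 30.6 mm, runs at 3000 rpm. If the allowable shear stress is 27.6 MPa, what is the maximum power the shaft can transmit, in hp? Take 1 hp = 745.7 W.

J = πd⁴/32 = π(0.0306)⁴/32 = 8.608×10^-8 m⁴.
T_max = τ_allow·J/r = 2.76×10^7 × 8.608×10^-8 / 0.0153 = 155.3 N·m.
ω = 2π·3000/60 = 314.2 rad/s, so P_max = T_max·ω = 4.878×10^4 W.

65.4 hp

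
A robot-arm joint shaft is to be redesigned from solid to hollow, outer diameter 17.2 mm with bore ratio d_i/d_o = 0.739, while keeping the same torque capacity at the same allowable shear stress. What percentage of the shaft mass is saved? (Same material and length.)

42.5 %

Equal τ_max and T ⇒ the solid shaft needs d_s³ = d_o³(1−k⁴), so d_s = 17.2·(1−0.739⁴)^(1/3) = 15.28 mm.
Area ratio A_h/A_s = d_o²(1−k²)/d_s² = (1−k²)/(1−k⁴)^(2/3) = 0.5748.
Mass saving = 1 − 0.5748 = 42.5 %.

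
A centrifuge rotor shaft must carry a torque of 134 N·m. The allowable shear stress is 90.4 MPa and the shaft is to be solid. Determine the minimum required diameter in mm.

19.6 mm

For a solid shaft τ_max = 16T/(πd³), so d = (16T/(π τ_allow))^(1/3) = (16·134.0/(π·9.04×10^7))^(1/3) = 0.01962 m.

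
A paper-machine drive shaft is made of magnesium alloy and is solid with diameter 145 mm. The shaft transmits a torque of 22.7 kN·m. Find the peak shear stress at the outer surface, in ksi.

J = πd⁴/32 = π(0.145)⁴/32 = 4.340×10^-5 m⁴.
τ_max = T·r/J = 22700 × 0.0725 / 4.340×10^-5 = 3.792×10^7 Pa.

5.50 ksi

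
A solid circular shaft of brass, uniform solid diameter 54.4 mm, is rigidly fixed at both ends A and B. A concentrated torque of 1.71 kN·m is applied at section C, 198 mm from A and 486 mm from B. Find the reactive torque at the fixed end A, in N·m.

With uniform GJ and both ends fixed, compatibility θ_AC = θ_CB gives T_A·a = T_B·b, together with T_A + T_B = T₀.
T_A = T₀·b/(a+b) = 1710·486/684.0 = 1215 N·m; T_B = 495.0 N·m.

1220 N·m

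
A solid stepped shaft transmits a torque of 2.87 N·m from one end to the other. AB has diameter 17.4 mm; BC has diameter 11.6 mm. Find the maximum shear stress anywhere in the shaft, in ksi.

Under the same torque, τ_max = 16T/(πd³) is largest where d is smallest — segment BC (d = 11.6 mm).
τ_max = 16·2.870/(π·(0.0116)³) = 9.364×10^6 Pa.

1.36 ksi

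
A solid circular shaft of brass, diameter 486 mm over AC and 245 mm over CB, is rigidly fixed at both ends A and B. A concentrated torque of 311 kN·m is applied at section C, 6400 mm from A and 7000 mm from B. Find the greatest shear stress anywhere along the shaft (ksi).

1.89 ksi

Compatibility: T_A·a/J_AC = T_B·b/J_CB with T_A + T_B = T₀.
J_AC = 5.48×10^-3 m⁴, J_CB = 3.54×10^-4 m⁴, so T_A = T₀·(J_AC/a)/((J_AC/a)+(J_CB/b)) = 293700 N·m, T_B = 17340 N·m.
τ in each portion: τ_AC = 1.30×10^7 Pa, τ_CB = 6.01×10^6 Pa; maximum is in AC.
τ_max = T_AC·r/J = 293700·0.243/5.48×10^-3 = 1.303×10^7 Pa.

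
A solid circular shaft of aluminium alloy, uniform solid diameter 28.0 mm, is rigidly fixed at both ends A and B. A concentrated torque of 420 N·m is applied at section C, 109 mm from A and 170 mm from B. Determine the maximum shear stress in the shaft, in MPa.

With uniform GJ and both ends fixed, compatibility θ_AC = θ_CB gives T_A·a = T_B·b, together with T_A + T_B = T₀.
T_A = T₀·b/(a+b) = 420.0·170/279.0 = 255.9 N·m; T_B = 164.1 N·m.
τ in each portion: τ_AC = 5.94×10^7 Pa, τ_CB = 3.81×10^7 Pa; maximum is in AC.
τ_max = T_AC·r/J = 255.9·0.0140/6.03×10^-8 = 5.937×10^7 Pa.

59.4 MPa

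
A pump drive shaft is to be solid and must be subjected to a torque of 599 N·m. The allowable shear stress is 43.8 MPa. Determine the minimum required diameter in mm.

For a solid shaft τ_max = 16T/(πd³), so d = (16T/(π τ_allow))^(1/3) = (16·599.0/(π·4.38×10^7))^(1/3) = 0.04114 m.

41.1 mm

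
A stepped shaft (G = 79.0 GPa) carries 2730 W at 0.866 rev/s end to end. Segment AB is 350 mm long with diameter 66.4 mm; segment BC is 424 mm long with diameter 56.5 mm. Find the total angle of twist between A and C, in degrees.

ω = 2π·0.866 = 5.441 rad/s, so T = P/ω = 2730 / 5.441 = 501.7 N·m.
J_AB = π(0.0664)⁴/32 = 1.91×10^-6 m⁴; J_BC = π(0.0565)⁴/32 = 1.00×10^-6 m⁴.
θ = (T/G)·Σ L_i/J_i = (501.7/79.0×10⁹)·(0.350/1.91×10^-6 + 0.424/1.00×10^-6) = 3.856×10^-3 rad.

0.221°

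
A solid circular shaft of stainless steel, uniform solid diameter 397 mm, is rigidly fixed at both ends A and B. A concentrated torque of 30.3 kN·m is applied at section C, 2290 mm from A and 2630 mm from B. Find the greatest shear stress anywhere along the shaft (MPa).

With uniform GJ and both ends fixed, compatibility θ_AC = θ_CB gives T_A·a = T_B·b, together with T_A + T_B = T₀.
T_A = T₀·b/(a+b) = 30300·2630/4920 = 16200 N·m; T_B = 14100 N·m.
τ in each portion: τ_AC = 1.32×10^6 Pa, τ_CB = 1.15×10^6 Pa; maximum is in AC.
τ_max = T_AC·r/J = 16200·0.199/2.44×10^-3 = 1.318×10^6 Pa.

1.32 MPa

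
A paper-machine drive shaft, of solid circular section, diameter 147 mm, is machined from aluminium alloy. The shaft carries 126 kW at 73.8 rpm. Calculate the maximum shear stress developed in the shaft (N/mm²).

ω = 2π·73.8/60 = 7.728 rad/s, so T = P/ω = 126×10³ / 7.728 = 16300 N·m.
J = πd⁴/32 = π(0.147)⁴/32 = 4.584×10^-5 m⁴.
τ_max = T·r/J = 16300 × 0.0735 / 4.584×10^-5 = 2.614×10^7 Pa.

26.1 N/mm²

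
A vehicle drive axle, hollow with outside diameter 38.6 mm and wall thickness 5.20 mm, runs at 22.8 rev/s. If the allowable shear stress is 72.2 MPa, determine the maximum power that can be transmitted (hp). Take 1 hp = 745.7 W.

J = π(d_o⁴ − d_i⁴)/32 = π(0.0386⁴ − 0.0282⁴)/32 = 1.559×10^-7 m⁴.
T_max = τ_allow·J/r = 7.22×10^7 × 1.559×10^-7 / 0.0193 = 583.1 N·m.
ω = 2π·22.8 = 143.3 rad/s, so P_max = T_max·ω = 8.353×10^4 W.

112 hp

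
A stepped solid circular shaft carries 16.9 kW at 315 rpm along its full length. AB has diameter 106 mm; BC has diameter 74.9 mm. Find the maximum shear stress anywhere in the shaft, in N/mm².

ω = 2π·315/60 = 32.99 rad/s, so T = P/ω = 16.9×10³ / 32.99 = 512.3 N·m.
Under the same torque, τ_max = 16T/(πd³) is largest where d is smallest — segment BC (d = 74.9 mm).
τ_max = 16·512.3/(π·(0.0749)³) = 6.210×10^6 Pa.

6.21 N/mm²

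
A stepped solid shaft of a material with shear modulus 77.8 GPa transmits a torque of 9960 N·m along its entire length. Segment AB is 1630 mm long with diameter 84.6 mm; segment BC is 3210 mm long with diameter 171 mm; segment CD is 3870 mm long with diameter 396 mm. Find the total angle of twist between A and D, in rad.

0.0466 rad

J_AB = π(0.0846)⁴/32 = 5.03×10^-6 m⁴; J_BC = π(0.171)⁴/32 = 8.39×10^-5 m⁴; J_CD = π(0.396)⁴/32 = 2.41×10^-3 m⁴.
θ = (T/G)·Σ L_i/J_i = (9960/77.8×10⁹)·(1.63/5.03×10^-6 + 3.21/8.39×10^-5 + 3.87/2.41×10^-3) = 0.04659 rad.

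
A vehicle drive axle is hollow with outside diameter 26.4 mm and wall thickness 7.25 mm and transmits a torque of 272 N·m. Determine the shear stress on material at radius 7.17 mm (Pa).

4.27e7 Pa

J = π(d_o⁴ − d_i⁴)/32 = π(0.0264⁴ − 0.0119⁴)/32 = 4.572×10^-8 m⁴.
Shear stress varies linearly with radius: τ = T·r/J = 272.0 × 0.00717 / 4.572×10^-8 = 4.266×10^7 Pa.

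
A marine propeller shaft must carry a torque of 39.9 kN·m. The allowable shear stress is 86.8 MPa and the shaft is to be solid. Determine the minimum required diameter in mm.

For a solid shaft τ_max = 16T/(πd³), so d = (16T/(π τ_allow))^(1/3) = (16·39900/(π·8.68×10^7))^(1/3) = 0.1328 m.

133 mm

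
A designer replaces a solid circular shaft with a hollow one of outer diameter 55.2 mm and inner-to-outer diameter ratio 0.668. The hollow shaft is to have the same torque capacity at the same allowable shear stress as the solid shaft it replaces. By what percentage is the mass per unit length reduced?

Equal τ_max and T ⇒ the solid shaft needs d_s³ = d_o³(1−k⁴), so d_s = 55.2·(1−0.668⁴)^(1/3) = 51.26 mm.
Area ratio A_h/A_s = d_o²(1−k²)/d_s² = (1−k²)/(1−k⁴)^(2/3) = 0.6421.
Mass saving = 1 − 0.6421 = 35.8 %.

35.8 %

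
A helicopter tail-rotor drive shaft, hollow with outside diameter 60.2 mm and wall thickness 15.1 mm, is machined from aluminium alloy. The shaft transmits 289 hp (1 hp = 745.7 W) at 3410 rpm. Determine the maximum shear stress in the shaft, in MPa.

ω = 2π·3410/60 = 357.1 rad/s, so T = P/ω = 289×745.7 / 357.1 = 603.5 N·m.
J = π(d_o⁴ − d_i⁴)/32 = π(0.0602⁴ − 0.0300⁴)/32 = 1.210×10^-6 m⁴.
τ_max = T·r/J = 603.5 × 0.0301 / 1.210×10^-6 = 1.501×10^7 Pa.

15.0 MPa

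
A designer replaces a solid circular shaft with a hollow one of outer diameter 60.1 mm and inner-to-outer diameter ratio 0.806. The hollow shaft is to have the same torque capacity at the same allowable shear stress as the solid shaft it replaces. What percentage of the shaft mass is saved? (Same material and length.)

49.5 %

Equal τ_max and T ⇒ the solid shaft needs d_s³ = d_o³(1−k⁴), so d_s = 60.1·(1−0.806⁴)^(1/3) = 50.06 mm.
Area ratio A_h/A_s = d_o²(1−k²)/d_s² = (1−k²)/(1−k⁴)^(2/3) = 0.5049.
Mass saving = 1 − 0.5049 = 49.5 %.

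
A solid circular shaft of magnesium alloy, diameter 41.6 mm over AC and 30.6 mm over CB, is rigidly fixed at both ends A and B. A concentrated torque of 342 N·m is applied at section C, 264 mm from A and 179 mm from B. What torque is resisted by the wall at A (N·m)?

239 N·m

Compatibility: T_A·a/J_AC = T_B·b/J_CB with T_A + T_B = T₀.
J_AC = 2.94×10^-7 m⁴, J_CB = 8.61×10^-8 m⁴, so T_A = T₀·(J_AC/a)/((J_AC/a)+(J_CB/b)) = 238.9 N·m, T_B = 103.1 N·m.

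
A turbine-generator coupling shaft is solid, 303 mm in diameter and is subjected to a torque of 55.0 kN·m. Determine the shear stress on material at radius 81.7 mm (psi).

J = πd⁴/32 = π(0.303)⁴/32 = 8.275×10^-4 m⁴.
Shear stress varies linearly with radius: τ = T·r/J = 55000 × 0.0817 / 8.275×10^-4 = 5.430×10^6 Pa.

788 psi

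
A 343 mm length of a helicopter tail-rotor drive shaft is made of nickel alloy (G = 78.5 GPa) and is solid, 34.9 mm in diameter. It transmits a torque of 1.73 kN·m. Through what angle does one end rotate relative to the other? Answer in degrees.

J = πd⁴/32 = π(0.0349)⁴/32 = 1.456×10^-7 m⁴.
θ = T·L/(G·J) = 1730 × 0.343 / (78.5×10⁹ × 1.456×10^-7) = 0.05190 rad.

2.97°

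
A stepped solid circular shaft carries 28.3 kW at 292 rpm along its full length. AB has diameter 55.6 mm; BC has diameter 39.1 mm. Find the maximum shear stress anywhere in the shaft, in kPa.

ω = 2π·292/60 = 30.58 rad/s, so T = P/ω = 28.3×10³ / 30.58 = 925.5 N·m.
Under the same torque, τ_max = 16T/(πd³) is largest where d is smallest — segment BC (d = 39.1 mm).
τ_max = 16·925.5/(π·(0.0391)³) = 7.885×10^7 Pa.

78900 kPa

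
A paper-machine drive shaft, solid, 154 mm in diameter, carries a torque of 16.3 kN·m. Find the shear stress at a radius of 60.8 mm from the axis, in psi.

J = πd⁴/32 = π(0.154)⁴/32 = 5.522×10^-5 m⁴.
Shear stress varies linearly with radius: τ = T·r/J = 16300 × 0.0608 / 5.522×10^-5 = 1.795×10^7 Pa.

2600 psi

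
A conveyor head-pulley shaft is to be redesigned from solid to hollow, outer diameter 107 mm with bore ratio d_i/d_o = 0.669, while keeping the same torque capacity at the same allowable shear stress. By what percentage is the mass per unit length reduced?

35.9 %

Equal τ_max and T ⇒ the solid shaft needs d_s³ = d_o³(1−k⁴), so d_s = 107·(1−0.669⁴)^(1/3) = 99.32 mm.
Area ratio A_h/A_s = d_o²(1−k²)/d_s² = (1−k²)/(1−k⁴)^(2/3) = 0.6412.
Mass saving = 1 − 0.6412 = 35.9 %.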